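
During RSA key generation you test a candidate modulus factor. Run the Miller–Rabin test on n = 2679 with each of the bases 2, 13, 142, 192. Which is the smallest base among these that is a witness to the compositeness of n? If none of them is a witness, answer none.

2

n − 1 = 2678 = 2^1 · 1339, so s = 1 and d = 1339.
Base 2: x_0 = 2^1339 mod 2679 = 1724. x_0 ∉ {1, 2678} and s = 1, so 2 is a Miller–Rabin witness and 2679 is composite.
Base 13: x_0 = 13^1339 mod 2679 = 181. x_0 ∉ {1, 2678} and s = 1, so 13 is a Miller–Rabin witness and 2679 is composite.
Base 142: x_0 = 142^1339 mod 2679 = 2398. x_0 ∉ {1, 2678} and s = 1, so 142 is a Miller–Rabin witness and 2679 is composite.
Base 192: x_0 = 192^1339 mod 2679 = 2199. x_0 ∉ {1, 2678} and s = 1, so 192 is a Miller–Rabin witness and 2679 is composite.
The smallest witness among the given bases is 2.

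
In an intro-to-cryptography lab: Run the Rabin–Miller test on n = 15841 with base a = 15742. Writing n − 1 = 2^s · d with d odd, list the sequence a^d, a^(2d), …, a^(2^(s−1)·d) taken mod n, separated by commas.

4682, 13021, 218, 1, 1

n − 1 = 15840 = 2^5 · 495, so s = 5 and d = 495.
x_0 = 15742^495 mod 15841 = 4682.
x_1 = 4682^2 mod 15841 = 13021.
x_2 = 13021^2 mod 15841 = 218.
x_3 = 218^2 mod 15841 = 1.
x_4 = 1^2 mod 15841 = 1.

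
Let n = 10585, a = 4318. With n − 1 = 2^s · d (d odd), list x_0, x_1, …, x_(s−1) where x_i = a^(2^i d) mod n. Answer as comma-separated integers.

n − 1 = 10584 = 2^3 · 1323, so s = 3 and d = 1323.
x_0 = 4318^1323 mod 10585 = 3932.
x_1 = 3932^2 mod 10585 = 6524.
x_2 = 6524^2 mod 10585 = 291.

3932, 6524, 291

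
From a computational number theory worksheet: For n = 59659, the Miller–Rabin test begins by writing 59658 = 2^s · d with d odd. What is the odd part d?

Halving: 59658 → 29829; 29829 is odd.
So 59658 = 2^1 · 29829.

29829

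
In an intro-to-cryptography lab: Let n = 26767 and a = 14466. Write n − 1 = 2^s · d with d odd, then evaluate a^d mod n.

n − 1 = 26766 = 2^1 · 13383, so s = 1 and d = 13383.
14466^13383 mod 26767 = 20149.

20149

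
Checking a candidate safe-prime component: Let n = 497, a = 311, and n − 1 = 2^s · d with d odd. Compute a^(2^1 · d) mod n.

2

n − 1 = 496 = 2^4 · 31, so s = 4 and d = 31.
Repeated squaring mod 497: 311^1 ≡ 311, 311^2 ≡ 303, 311^4 ≡ 361, 311^8 ≡ 107, 311^16 ≡ 18.
31 = 16 + 8 + 4 + 2 + 1, so 311^31 ≡ 18·107·361·303·311 ≡ 367 (mod 497).
x_0 = 367.
x_1 = 367^2 mod 497 = 2.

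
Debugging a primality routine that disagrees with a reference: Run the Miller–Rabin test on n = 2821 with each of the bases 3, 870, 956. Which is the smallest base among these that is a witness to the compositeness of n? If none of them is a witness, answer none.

n − 1 = 2820 = 2^2 · 705, so s = 2 and d = 705.
Base 3: x_0 = 3^705 mod 2821 = 1301. x_0 is neither 1 nor 2820, so continue squaring. x_1 = 1301^2 mod 2821 = 1. x_1 = 1 but x_0 ≠ ±1, a nontrivial square root of 1 — 3 is a witness and 2821 is composite.
Base 870: x_0 = 870^705 mod 2821 = 1520. x_0 is neither 1 nor 2820, so continue squaring. x_1 = 1520^2 mod 2821 = 1. x_1 = 1 but x_0 ≠ ±1, a nontrivial square root of 1 — 870 is a witness and 2821 is composite.
Base 956: x_0 = 956^705 mod 2821 = 1828. x_0 is neither 1 nor 2820, so continue squaring. x_1 = 1828^2 mod 2821 = 1520. Reached i = s−1 = 1 without hitting −1: 956 is a Miller–Rabin witness and 2821 is composite.
The smallest witness among the given bases is 3.

3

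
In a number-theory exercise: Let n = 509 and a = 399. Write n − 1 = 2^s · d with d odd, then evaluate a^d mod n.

208

n − 1 = 508 = 2^2 · 127, so s = 2 and d = 127.
399^127 mod 509 = 208.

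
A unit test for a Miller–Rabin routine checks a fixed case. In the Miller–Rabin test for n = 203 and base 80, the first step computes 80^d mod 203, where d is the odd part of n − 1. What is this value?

n − 1 = 202 = 2^1 · 101, so s = 1 and d = 101.
80^101 mod 203 = 5.

5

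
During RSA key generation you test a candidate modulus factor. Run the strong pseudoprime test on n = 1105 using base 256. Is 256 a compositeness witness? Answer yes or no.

no

n − 1 = 1104 = 2^4 · 69, so s = 4 and d = 69.
x_0 = 256^69 mod 1105 = 1.
x_0 = 1, so 256 is not a witness.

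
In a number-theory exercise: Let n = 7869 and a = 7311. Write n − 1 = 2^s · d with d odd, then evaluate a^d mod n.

n − 1 = 7868 = 2^2 · 1967, so s = 2 and d = 1967.
7311^1967 mod 7869 = 4860.

4860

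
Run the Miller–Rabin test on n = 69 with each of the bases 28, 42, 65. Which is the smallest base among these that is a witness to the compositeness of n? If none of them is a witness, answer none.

28

n − 1 = 68 = 2^2 · 17, so s = 2 and d = 17.
Base 28: x_0 = 28^17 mod 69 = 61. x_0 is neither 1 nor 68, so continue squaring. x_1 = 61^2 mod 69 = 64. Reached i = s−1 = 1 without hitting −1: 28 is a Miller–Rabin witness and 69 is composite.
Base 42: x_0 = 42^17 mod 69 = 21. x_0 is neither 1 nor 68, so continue squaring. x_1 = 21^2 mod 69 = 27. Reached i = s−1 = 1 without hitting −1: 42 is a Miller–Rabin witness and 69 is composite.
Base 65: x_0 = 65^17 mod 69 = 44. x_0 is neither 1 nor 68, so continue squaring. x_1 = 44^2 mod 69 = 4. Reached i = s−1 = 1 without hitting −1: 65 is a Miller–Rabin witness and 69 is composite.
The smallest witness among the given bases is 28.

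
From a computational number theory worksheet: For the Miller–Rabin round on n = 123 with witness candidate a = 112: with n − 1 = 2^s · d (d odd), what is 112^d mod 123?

52

n − 1 = 122 = 2^1 · 61, so s = 1 and d = 61.
112^61 mod 123 = 52.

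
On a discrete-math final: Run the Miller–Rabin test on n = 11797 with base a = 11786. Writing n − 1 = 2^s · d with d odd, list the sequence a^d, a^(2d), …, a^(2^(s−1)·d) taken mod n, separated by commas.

4436, 700

n − 1 = 11796 = 2^2 · 2949, so s = 2 and d = 2949.
x_0 = 11786^2949 mod 11797 = 4436.
x_1 = 4436^2 mod 11797 = 700.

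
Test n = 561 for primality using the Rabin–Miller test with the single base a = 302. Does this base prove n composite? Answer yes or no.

n − 1 = 560 = 2^4 · 35, so s = 4 and d = 35.
Repeated squaring mod 561: 302^1 ≡ 302, 302^2 ≡ 322, 302^4 ≡ 460, 302^8 ≡ 103, 302^16 ≡ 511, 302^32 ≡ 256.
35 = 32 + 2 + 1, so 302^35 ≡ 256·322·302 ≡ 89 (mod 561).
x_0 = 302^35 mod 561 = 89.
x_0 is neither 1 nor 560, so continue squaring.
x_1 = 89^2 mod 561 = 67.
x_2 = 67^2 mod 561 = 1.
x_2 = 1 but x_1 ≠ ±1, a nontrivial square root of 1 — 302 is a witness and 561 is composite.

yes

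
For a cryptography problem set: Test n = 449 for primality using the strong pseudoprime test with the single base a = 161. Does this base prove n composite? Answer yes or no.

n − 1 = 448 = 2^6 · 7, so s = 6 and d = 7.
x_0 = 161^7 mod 449 = 92.
x_0 is neither 1 nor 448, so continue squaring.
x_1 = 92^2 mod 449 = 382.
x_2 = 382^2 mod 449 = 448.
x_2 ≡ −1, so 161 is not a witness.

no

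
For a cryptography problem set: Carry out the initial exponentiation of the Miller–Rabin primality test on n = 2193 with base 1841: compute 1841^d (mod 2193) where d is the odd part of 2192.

1559

n − 1 = 2192 = 2^4 · 137, so s = 4 and d = 137.
By repeated squaring, 1841^137 ≡ 1559 (mod 2193).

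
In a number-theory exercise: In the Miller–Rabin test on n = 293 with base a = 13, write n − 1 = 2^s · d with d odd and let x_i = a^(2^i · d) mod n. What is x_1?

n − 1 = 292 = 2^2 · 73, so s = 2 and d = 73.
x_0 = 13^73 mod 293 = 155.
x_1 = 155^2 mod 293 = 292.

292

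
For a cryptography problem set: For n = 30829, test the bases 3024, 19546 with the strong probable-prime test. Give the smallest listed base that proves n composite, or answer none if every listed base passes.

n − 1 = 30828 = 2^2 · 7707, so s = 2 and d = 7707.
Base 3024: x_0 = 3024^7707 mod 30829 = 30828. x_0 = 30828 ≡ −1, so 3024 is not a witness.
Base 19546: x_0 = 19546^7707 mod 30829 = 30828. x_0 = 30828 ≡ −1, so 19546 is not a witness.
No listed base is a witness for 30829.

none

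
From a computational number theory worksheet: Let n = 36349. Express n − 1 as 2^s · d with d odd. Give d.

Halving: 36348 → 18174 → 9087; 9087 is odd.
So 36348 = 2^2 · 9087.

9087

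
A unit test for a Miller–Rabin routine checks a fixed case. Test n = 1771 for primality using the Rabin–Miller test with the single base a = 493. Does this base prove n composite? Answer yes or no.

n − 1 = 1770 = 2^1 · 885, so s = 1 and d = 885.
By repeated squaring, 493^885 ≡ 111 (mod 1771).
x_0 = 493^885 mod 1771 = 111.
x_0 ∉ {1, 1770} and s = 1, so 493 is a Miller–Rabin witness and 1771 is composite.

yes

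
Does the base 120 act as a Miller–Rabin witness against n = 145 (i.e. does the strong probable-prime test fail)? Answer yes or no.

yes

n − 1 = 144 = 2^4 · 9, so s = 4 and d = 9.
x_0 = 120^9 mod 145 = 100.
x_0 is neither 1 nor 144, so continue squaring.
x_1 = 100^2 mod 145 = 140.
x_2 = 140^2 mod 145 = 25.
x_3 = 25^2 mod 145 = 45.
Reached i = s−1 = 3 without hitting −1: 120 is a Miller–Rabin witness and 145 is composite.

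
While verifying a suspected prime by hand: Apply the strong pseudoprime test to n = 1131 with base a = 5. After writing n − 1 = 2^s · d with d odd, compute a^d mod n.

n − 1 = 1130 = 2^1 · 565, so s = 1 and d = 565.
5^565 mod 1131 = 863.

863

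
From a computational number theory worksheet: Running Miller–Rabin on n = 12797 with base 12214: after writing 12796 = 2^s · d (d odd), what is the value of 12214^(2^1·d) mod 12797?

n − 1 = 12796 = 2^2 · 3199, so s = 2 and d = 3199.
By repeated squaring, 12214^3199 ≡ 9012 (mod 12797).
x_0 = 9012.
x_1 = 9012^2 mod 12797 = 6382.

6382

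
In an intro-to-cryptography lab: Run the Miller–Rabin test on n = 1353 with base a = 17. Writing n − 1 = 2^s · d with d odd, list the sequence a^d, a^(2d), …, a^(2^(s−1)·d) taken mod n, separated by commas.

n − 1 = 1352 = 2^3 · 169, so s = 3 and d = 169.
x_0 = 17^169 mod 1353 = 1256.
x_1 = 1256^2 mod 1353 = 1291.
x_2 = 1291^2 mod 1353 = 1138.

1256, 1291, 1138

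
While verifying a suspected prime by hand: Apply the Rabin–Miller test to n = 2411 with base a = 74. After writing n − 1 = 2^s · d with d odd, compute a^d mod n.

n − 1 = 2410 = 2^1 · 1205, so s = 1 and d = 1205.
Repeated squaring mod 2411: 74^1 ≡ 74, 74^2 ≡ 654, 74^4 ≡ 969, 74^8 ≡ 1082, 74^16 ≡ 1389, 74^32 ≡ 521, 74^64 ≡ 1409, 74^128 ≡ 1028, 74^256 ≡ 766, 74^512 ≡ 883, 74^1024 ≡ 936.
1205 = 1024 + 128 + 32 + 16 + 4 + 1, so 74^1205 ≡ 936·1028·521·1389·969·74 ≡ 1 (mod 2411).

1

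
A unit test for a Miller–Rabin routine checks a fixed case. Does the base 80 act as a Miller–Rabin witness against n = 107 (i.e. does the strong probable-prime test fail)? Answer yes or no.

no

n − 1 = 106 = 2^1 · 53, so s = 1 and d = 53.
x_0 = 80^53 mod 107 = 106.
x_0 = 106 ≡ −1, so 80 is not a witness.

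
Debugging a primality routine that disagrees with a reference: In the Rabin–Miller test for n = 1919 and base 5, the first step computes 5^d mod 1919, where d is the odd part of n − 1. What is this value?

997

n − 1 = 1918 = 2^1 · 959, so s = 1 and d = 959.
Repeated squaring mod 1919: 5^1 ≡ 5, 5^2 ≡ 25, 5^4 ≡ 625, 5^8 ≡ 1068, 5^16 ≡ 738, 5^32 ≡ 1567, 5^64 ≡ 1088, 5^128 ≡ 1640, 5^256 ≡ 1081, 5^512 ≡ 1809.
959 = 512 + 256 + 128 + 32 + 16 + 8 + 4 + 2 + 1, so 5^959 ≡ 1809·1081·1640·1567·738·1068·625·25·5 ≡ 997 (mod 1919).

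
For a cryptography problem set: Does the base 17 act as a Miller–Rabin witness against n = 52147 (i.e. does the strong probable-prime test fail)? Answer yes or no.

n − 1 = 52146 = 2^1 · 26073, so s = 1 and d = 26073.
x_0 = 17^26073 mod 52147 = 1.
x_0 = 1, so 17 is not a witness.

no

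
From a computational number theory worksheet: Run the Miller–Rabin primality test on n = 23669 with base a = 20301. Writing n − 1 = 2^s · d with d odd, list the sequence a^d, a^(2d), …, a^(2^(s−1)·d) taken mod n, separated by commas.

7775, 23668

n − 1 = 23668 = 2^2 · 5917, so s = 2 and d = 5917.
x_0 = 20301^5917 mod 23669 = 7775.
x_1 = 7775^2 mod 23669 = 23668.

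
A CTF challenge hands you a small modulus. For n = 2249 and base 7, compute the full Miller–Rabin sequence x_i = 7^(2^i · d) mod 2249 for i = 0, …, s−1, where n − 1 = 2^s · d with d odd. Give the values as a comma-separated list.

n − 1 = 2248 = 2^3 · 281, so s = 3 and d = 281.
x_0 = 7^281 mod 2249 = 76.
x_1 = 76^2 mod 2249 = 1278.
x_2 = 1278^2 mod 2249 = 510.

76, 1278, 510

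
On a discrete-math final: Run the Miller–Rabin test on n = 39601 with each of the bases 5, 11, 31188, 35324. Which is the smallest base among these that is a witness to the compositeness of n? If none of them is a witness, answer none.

n − 1 = 39600 = 2^4 · 2475, so s = 4 and d = 2475.
Base 5: x_0 = 5^2475 mod 39601 = 29652. x_0 is neither 1 nor 39600, so continue squaring. x_1 = 29652^2 mod 39601 = 19702. x_2 = 19702^2 mod 39601 = 39403. x_3 = 39403^2 mod 39601 = 39204. Reached i = s−1 = 3 without hitting −1: 5 is a Miller–Rabin witness and 39601 is composite.
Base 11: x_0 = 11^2475 mod 39601 = 397. x_0 is neither 1 nor 39600, so continue squaring. x_1 = 397^2 mod 39601 = 38806. x_2 = 38806^2 mod 39601 = 38010. x_3 = 38010^2 mod 39601 = 36418. Reached i = s−1 = 3 without hitting −1: 11 is a Miller–Rabin witness and 39601 is composite.
Base 31188: x_0 = 31188^2475 mod 39601 = 9354. x_0 is neither 1 nor 39600, so continue squaring. x_1 = 9354^2 mod 39601 = 18707. x_2 = 18707^2 mod 39601 = 37413. x_3 = 37413^2 mod 39601 = 35224. Reached i = s−1 = 3 without hitting −1: 31188 is a Miller–Rabin witness and 39601 is composite.
Base 35324: x_0 = 35324^2475 mod 39601 = 37610. x_0 is neither 1 nor 39600, so continue squaring. x_1 = 37610^2 mod 39601 = 3981. x_2 = 3981^2 mod 39601 = 7961. x_3 = 7961^2 mod 39601 = 15921. Reached i = s−1 = 3 without hitting −1: 35324 is a Miller–Rabin witness and 39601 is composite.
The smallest witness among the given bases is 5.

5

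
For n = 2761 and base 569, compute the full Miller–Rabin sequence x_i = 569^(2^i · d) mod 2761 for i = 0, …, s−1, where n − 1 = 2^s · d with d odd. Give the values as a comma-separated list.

758, 276, 1629

n − 1 = 2760 = 2^3 · 345, so s = 3 and d = 345.
x_0 = 569^345 mod 2761 = 758.
x_1 = 758^2 mod 2761 = 276.
x_2 = 276^2 mod 2761 = 1629.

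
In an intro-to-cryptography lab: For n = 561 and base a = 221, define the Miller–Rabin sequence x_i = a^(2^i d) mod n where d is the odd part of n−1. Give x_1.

n − 1 = 560 = 2^4 · 35, so s = 4 and d = 35.
Repeated squaring mod 561: 221^1 ≡ 221, 221^2 ≡ 34, 221^4 ≡ 34, 221^8 ≡ 34, 221^16 ≡ 34, 221^32 ≡ 34.
35 = 32 + 2 + 1, so 221^35 ≡ 34·34·221 ≡ 221 (mod 561).
x_0 = 221.
x_1 = 221^2 mod 561 = 34.

34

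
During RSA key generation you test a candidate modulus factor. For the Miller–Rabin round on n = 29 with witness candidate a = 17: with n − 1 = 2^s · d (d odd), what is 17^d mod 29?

12

n − 1 = 28 = 2^2 · 7, so s = 2 and d = 7.
17^7 mod 29 = 12.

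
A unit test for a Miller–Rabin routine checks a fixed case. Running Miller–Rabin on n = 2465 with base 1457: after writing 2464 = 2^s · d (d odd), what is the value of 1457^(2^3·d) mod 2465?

n − 1 = 2464 = 2^5 · 77, so s = 5 and d = 77.
x_0 = 1457^77 mod 2465 = 2292.
x_1 = 2292^2 mod 2465 = 349.
x_2 = 349^2 mod 2465 = 1016.
x_3 = 1016^2 mod 2465 = 1886.

1886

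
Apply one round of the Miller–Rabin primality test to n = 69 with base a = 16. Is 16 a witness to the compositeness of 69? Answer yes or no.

yes

n − 1 = 68 = 2^2 · 17, so s = 2 and d = 17.
x_0 = 16^17 mod 69 = 4.
x_0 is neither 1 nor 68, so continue squaring.
x_1 = 4^2 mod 69 = 16.
Reached i = s−1 = 1 without hitting −1: 16 is a Miller–Rabin witness and 69 is composite.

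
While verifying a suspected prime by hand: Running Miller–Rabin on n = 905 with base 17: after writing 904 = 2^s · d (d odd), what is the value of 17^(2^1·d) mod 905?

n − 1 = 904 = 2^3 · 113, so s = 3 and d = 113.
x_0 = 17^113 mod 905 = 817.
x_1 = 817^2 mod 905 = 504.

504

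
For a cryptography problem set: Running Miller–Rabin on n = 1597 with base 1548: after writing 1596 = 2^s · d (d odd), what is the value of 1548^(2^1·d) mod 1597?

1

n − 1 = 1596 = 2^2 · 399, so s = 2 and d = 399.
x_0 = 1548^399 mod 1597 = 1596.
x_1 = 1596^2 mod 1597 = 1.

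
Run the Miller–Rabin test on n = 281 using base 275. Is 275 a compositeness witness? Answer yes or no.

n − 1 = 280 = 2^3 · 35, so s = 3 and d = 35.
By repeated squaring, 275^35 ≡ 60 (mod 281).
x_0 = 275^35 mod 281 = 60.
x_0 is neither 1 nor 280, so continue squaring.
x_1 = 60^2 mod 281 = 228.
x_2 = 228^2 mod 281 = 280.
x_2 ≡ −1, so 275 is not a witness.

no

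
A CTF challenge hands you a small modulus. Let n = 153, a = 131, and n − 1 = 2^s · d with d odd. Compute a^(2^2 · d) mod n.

n − 1 = 152 = 2^3 · 19, so s = 3 and d = 19.
x_0 = 131^19 mod 153 = 113.
x_1 = 113^2 mod 153 = 70.
x_2 = 70^2 mod 153 = 4.

4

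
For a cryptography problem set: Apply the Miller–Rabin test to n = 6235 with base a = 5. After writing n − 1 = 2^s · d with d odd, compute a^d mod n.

n − 1 = 6234 = 2^1 · 3117, so s = 1 and d = 3117.
5^3117 mod 6235 = 1570.

1570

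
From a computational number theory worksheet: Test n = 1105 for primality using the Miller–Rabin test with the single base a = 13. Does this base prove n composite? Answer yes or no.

yes

n − 1 = 1104 = 2^4 · 69, so s = 4 and d = 69.
Repeated squaring mod 1105: 13^1 ≡ 13, 13^2 ≡ 169, 13^4 ≡ 936, 13^8 ≡ 936, 13^16 ≡ 936, 13^32 ≡ 936, 13^64 ≡ 936.
69 = 64 + 4 + 1, so 13^69 ≡ 936·936·13 ≡ 13 (mod 1105).
x_0 = 13^69 mod 1105 = 13.
x_0 is neither 1 nor 1104, so continue squaring.
x_1 = 13^2 mod 1105 = 169.
x_2 = 169^2 mod 1105 = 936.
x_3 = 936^2 mod 1105 = 936.
Reached i = s−1 = 3 without hitting −1: 13 is a Miller–Rabin witness and 1105 is composite.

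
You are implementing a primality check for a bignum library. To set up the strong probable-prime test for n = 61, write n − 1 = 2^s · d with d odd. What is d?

15

Halving: 60 → 30 → 15; 15 is odd.
So 60 = 2^2 · 15.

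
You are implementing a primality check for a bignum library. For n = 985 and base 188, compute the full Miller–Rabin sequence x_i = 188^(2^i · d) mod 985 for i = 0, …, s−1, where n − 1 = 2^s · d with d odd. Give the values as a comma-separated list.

42, 779, 81

n − 1 = 984 = 2^3 · 123, so s = 3 and d = 123.
x_0 = 188^123 mod 985 = 42.
x_1 = 42^2 mod 985 = 779.
x_2 = 779^2 mod 985 = 81.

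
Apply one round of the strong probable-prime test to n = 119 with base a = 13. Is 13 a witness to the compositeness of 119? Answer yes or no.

yes

n − 1 = 118 = 2^1 · 59, so s = 1 and d = 59.
x_0 = 13^59 mod 119 = 55.
x_0 ∉ {1, 118} and s = 1, so 13 is a Miller–Rabin witness and 119 is composite.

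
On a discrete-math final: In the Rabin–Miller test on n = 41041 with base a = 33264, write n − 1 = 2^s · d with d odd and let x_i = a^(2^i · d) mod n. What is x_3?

6930

n − 1 = 41040 = 2^4 · 2565, so s = 4 and d = 2565.
x_0 = 33264^2565 mod 41041 = 17094.
x_1 = 17094^2 mod 41041 = 33957.
x_2 = 33957^2 mod 41041 = 30954.
x_3 = 30954^2 mod 41041 = 6930.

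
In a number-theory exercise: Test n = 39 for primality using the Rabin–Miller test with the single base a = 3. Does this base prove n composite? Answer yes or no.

n − 1 = 38 = 2^1 · 19, so s = 1 and d = 19.
x_0 = 3^19 mod 39 = 3.
x_0 ∉ {1, 38} and s = 1, so 3 is a Miller–Rabin witness and 39 is composite.

yes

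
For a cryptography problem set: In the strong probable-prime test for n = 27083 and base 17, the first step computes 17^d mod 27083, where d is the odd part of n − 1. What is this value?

n − 1 = 27082 = 2^1 · 13541, so s = 1 and d = 13541.
Repeated squaring mod 27083: 17^1 ≡ 17, 17^2 ≡ 289, 17^4 ≡ 2272, 17^8 ≡ 16214, 17^16 ≡ 26198, 17^32 ≡ 24901, 17^64 ≡ 21599, 17^128 ≡ 12126, 17^256 ≡ 6269, 17^512 ≡ 2928, 17^1024 ≡ 14956, 17^2048 ≡ 3439, 17^4096 ≡ 18533, 17^8192 ≡ 5483.
13541 = 8192 + 4096 + 1024 + 128 + 64 + 32 + 4 + 1, so 17^13541 ≡ 5483·18533·14956·12126·21599·24901·2272·17 ≡ 25338 (mod 27083).

25338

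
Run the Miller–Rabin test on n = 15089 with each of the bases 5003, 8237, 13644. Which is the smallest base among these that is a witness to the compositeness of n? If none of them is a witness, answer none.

5003

n − 1 = 15088 = 2^4 · 943, so s = 4 and d = 943.
Base 5003: x_0 = 5003^943 mod 15089 = 3258. x_0 is neither 1 nor 15088, so continue squaring. x_1 = 3258^2 mod 15089 = 6997. x_2 = 6997^2 mod 15089 = 9293. x_3 = 9293^2 mod 15089 = 5502. Reached i = s−1 = 3 without hitting −1: 5003 is a Miller–Rabin witness and 15089 is composite.
Base 8237: x_0 = 8237^943 mod 15089 = 11623. x_0 is neither 1 nor 15088, so continue squaring. x_1 = 11623^2 mod 15089 = 2312. x_2 = 2312^2 mod 15089 = 3838. x_3 = 3838^2 mod 15089 = 3380. Reached i = s−1 = 3 without hitting −1: 8237 is a Miller–Rabin witness and 15089 is composite.
Base 13644: x_0 = 13644^943 mod 15089 = 7403. x_0 is neither 1 nor 15088, so continue squaring. x_1 = 7403^2 mod 15089 = 1161. x_2 = 1161^2 mod 15089 = 5000. x_3 = 5000^2 mod 15089 = 12616. Reached i = s−1 = 3 without hitting −1: 13644 is a Miller–Rabin witness and 15089 is composite.
The smallest witness among the given bases is 5003.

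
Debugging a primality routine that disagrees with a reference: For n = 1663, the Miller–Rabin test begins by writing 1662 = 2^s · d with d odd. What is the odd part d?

831

Halving: 1662 → 831; 831 is odd.
So 1662 = 2^1 · 831.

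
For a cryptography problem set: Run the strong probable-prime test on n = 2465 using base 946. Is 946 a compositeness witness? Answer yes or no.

yes

n − 1 = 2464 = 2^5 · 77, so s = 5 and d = 77.
x_0 = 946^77 mod 2465 = 41.
x_0 is neither 1 nor 2464, so continue squaring.
x_1 = 41^2 mod 2465 = 1681.
x_2 = 1681^2 mod 2465 = 871.
x_3 = 871^2 mod 2465 = 1886.
x_4 = 1886^2 mod 2465 = 1.
x_4 = 1 but x_3 ≠ ±1, a nontrivial square root of 1 — 946 is a witness and 2465 is composite.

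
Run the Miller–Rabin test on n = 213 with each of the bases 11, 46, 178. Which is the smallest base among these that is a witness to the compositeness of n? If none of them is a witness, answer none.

n − 1 = 212 = 2^2 · 53, so s = 2 and d = 53.
Base 11: x_0 = 11^53 mod 213 = 113. x_0 is neither 1 nor 212, so continue squaring. x_1 = 113^2 mod 213 = 202. Reached i = s−1 = 1 without hitting −1: 11 is a Miller–Rabin witness and 213 is composite.
Base 46: x_0 = 46^53 mod 213 = 208. x_0 is neither 1 nor 212, so continue squaring. x_1 = 208^2 mod 213 = 25. Reached i = s−1 = 1 without hitting −1: 46 is a Miller–Rabin witness and 213 is composite.
Base 178: x_0 = 178^53 mod 213 = 148. x_0 is neither 1 nor 212, so continue squaring. x_1 = 148^2 mod 213 = 178. Reached i = s−1 = 1 without hitting −1: 178 is a Miller–Rabin witness and 213 is composite.
The smallest witness among the given bases is 11.

11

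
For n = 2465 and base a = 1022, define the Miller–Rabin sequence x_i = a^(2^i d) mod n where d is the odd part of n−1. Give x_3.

1

n − 1 = 2464 = 2^5 · 77, so s = 5 and d = 77.
x_0 = 1022^77 mod 2465 = 117.
x_1 = 117^2 mod 2465 = 1364.
x_2 = 1364^2 mod 2465 = 1886.
x_3 = 1886^2 mod 2465 = 1.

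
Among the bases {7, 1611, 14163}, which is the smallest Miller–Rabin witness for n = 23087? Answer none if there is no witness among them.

none

n − 1 = 23086 = 2^1 · 11543, so s = 1 and d = 11543.
Base 7: x_0 = 7^11543 mod 23087 = 23086. x_0 = 23086 ≡ −1, so 7 is not a witness.
Base 1611: x_0 = 1611^11543 mod 23087 = 1. x_0 = 1, so 1611 is not a witness.
Base 14163: x_0 = 14163^11543 mod 23087 = 1. x_0 = 1, so 14163 is not a witness.
No listed base is a witness for 23087.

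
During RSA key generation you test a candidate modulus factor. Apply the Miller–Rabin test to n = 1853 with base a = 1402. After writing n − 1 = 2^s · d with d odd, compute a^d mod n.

n − 1 = 1852 = 2^2 · 463, so s = 2 and d = 463.
1402^463 mod 1853 = 1477.

1477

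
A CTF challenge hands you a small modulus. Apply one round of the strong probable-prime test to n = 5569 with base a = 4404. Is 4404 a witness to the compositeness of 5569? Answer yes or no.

no

n − 1 = 5568 = 2^6 · 87, so s = 6 and d = 87.
x_0 = 4404^87 mod 5569 = 1.
x_0 = 1, so 4404 is not a witness.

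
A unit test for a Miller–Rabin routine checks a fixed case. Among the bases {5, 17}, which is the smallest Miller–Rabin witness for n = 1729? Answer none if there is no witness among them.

n − 1 = 1728 = 2^6 · 27, so s = 6 and d = 27.
Base 5: x_0 = 5^27 mod 1729 = 1217. x_0 is neither 1 nor 1728, so continue squaring. x_1 = 1217^2 mod 1729 = 1065. x_2 = 1065^2 mod 1729 = 1. x_2 = 1 but x_1 ≠ ±1, a nontrivial square root of 1 — 5 is a witness and 1729 is composite.
Base 17: x_0 = 17^27 mod 1729 = 818. x_0 is neither 1 nor 1728, so continue squaring. x_1 = 818^2 mod 1729 = 1. x_1 = 1 but x_0 ≠ ±1, a nontrivial square root of 1 — 17 is a witness and 1729 is composite.
The smallest witness among the given bases is 5.

5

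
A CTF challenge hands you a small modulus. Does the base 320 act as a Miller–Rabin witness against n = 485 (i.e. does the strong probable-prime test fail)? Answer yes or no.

yes

n − 1 = 484 = 2^2 · 121, so s = 2 and d = 121.
Repeated squaring mod 485: 320^1 ≡ 320, 320^2 ≡ 65, 320^4 ≡ 345, 320^8 ≡ 200, 320^16 ≡ 230, 320^32 ≡ 35, 320^64 ≡ 255.
121 = 64 + 32 + 16 + 8 + 1, so 320^121 ≡ 255·35·230·200·320 ≡ 250 (mod 485).
x_0 = 320^121 mod 485 = 250.
x_0 is neither 1 nor 484, so continue squaring.
x_1 = 250^2 mod 485 = 420.
Reached i = s−1 = 1 without hitting −1: 320 is a Miller–Rabin witness and 485 is composite.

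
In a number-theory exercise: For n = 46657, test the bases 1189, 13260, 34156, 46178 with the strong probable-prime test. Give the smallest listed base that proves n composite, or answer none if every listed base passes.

1189

n − 1 = 46656 = 2^6 · 729, so s = 6 and d = 729.
Base 1189: x_0 = 1189^729 mod 46657 = 5556. x_0 is neither 1 nor 46656, so continue squaring. x_1 = 5556^2 mod 46657 = 28859. x_2 = 28859^2 mod 46657 = 14431. x_3 = 14431^2 mod 46657 = 23570. x_4 = 23570^2 mod 46657 = 1. x_4 = 1 but x_3 ≠ ±1, a nontrivial square root of 1 — 1189 is a witness and 46657 is composite.
Base 13260: x_0 = 13260^729 mod 46657 = 46540. x_0 is neither 1 nor 46656, so continue squaring. x_1 = 46540^2 mod 46657 = 13689. x_2 = 13689^2 mod 46657 = 14209. x_3 = 14209^2 mod 46657 = 10842. x_4 = 10842^2 mod 46657 = 19981. x_5 = 19981^2 mod 46657 = 43069. Reached i = s−1 = 5 without hitting −1: 13260 is a Miller–Rabin witness and 46657 is composite.
Base 34156: x_0 = 34156^729 mod 46657 = 21910. x_0 is neither 1 nor 46656, so continue squaring. x_1 = 21910^2 mod 46657 = 40884. x_2 = 40884^2 mod 46657 = 14431. x_3 = 14431^2 mod 46657 = 23570. x_4 = 23570^2 mod 46657 = 1. x_4 = 1 but x_3 ≠ ±1, a nontrivial square root of 1 — 34156 is a witness and 46657 is composite.
Base 46178: x_0 = 46178^729 mod 46657 = 41397. x_0 is neither 1 nor 46656, so continue squaring. x_1 = 41397^2 mod 46657 = 46656. x_1 ≡ −1, so 46178 is not a witness.
The smallest witness among the given bases is 1189.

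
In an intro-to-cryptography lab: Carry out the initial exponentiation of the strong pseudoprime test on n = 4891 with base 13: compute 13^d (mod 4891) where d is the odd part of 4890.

3671

n − 1 = 4890 = 2^1 · 2445, so s = 1 and d = 2445.
13^2445 mod 4891 = 3671.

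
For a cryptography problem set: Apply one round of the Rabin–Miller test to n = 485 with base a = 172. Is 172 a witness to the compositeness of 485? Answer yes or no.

n − 1 = 484 = 2^2 · 121, so s = 2 and d = 121.
x_0 = 172^121 mod 485 = 172.
x_0 is neither 1 nor 484, so continue squaring.
x_1 = 172^2 mod 485 = 484.
x_1 ≡ −1, so 172 is not a witness.

no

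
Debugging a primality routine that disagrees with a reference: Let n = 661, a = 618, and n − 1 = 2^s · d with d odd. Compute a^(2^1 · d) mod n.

1

n − 1 = 660 = 2^2 · 165, so s = 2 and d = 165.
x_0 = 618^165 mod 661 = 1.
x_1 = 1^2 mod 661 = 1.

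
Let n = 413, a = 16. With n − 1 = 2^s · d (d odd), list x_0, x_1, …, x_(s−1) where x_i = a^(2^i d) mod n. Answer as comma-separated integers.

n − 1 = 412 = 2^2 · 103, so s = 2 and d = 103.
x_0 = 16^103 mod 413 = 359.
x_1 = 359^2 mod 413 = 25.

359, 25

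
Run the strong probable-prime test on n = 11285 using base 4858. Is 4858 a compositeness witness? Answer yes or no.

n − 1 = 11284 = 2^2 · 2821, so s = 2 and d = 2821.
x_0 = 4858^2821 mod 11285 = 4858.
x_0 is neither 1 nor 11284, so continue squaring.
x_1 = 4858^2 mod 11285 = 3229.
Reached i = s−1 = 1 without hitting −1: 4858 is a Miller–Rabin witness and 11285 is composite.

yes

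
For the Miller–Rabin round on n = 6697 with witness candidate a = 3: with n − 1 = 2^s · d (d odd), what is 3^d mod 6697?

3662

n − 1 = 6696 = 2^3 · 837, so s = 3 and d = 837.
3^837 mod 6697 = 3662.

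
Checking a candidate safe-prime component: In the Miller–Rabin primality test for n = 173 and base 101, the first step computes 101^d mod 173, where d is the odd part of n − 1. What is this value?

93

n − 1 = 172 = 2^2 · 43, so s = 2 and d = 43.
101^43 mod 173 = 93.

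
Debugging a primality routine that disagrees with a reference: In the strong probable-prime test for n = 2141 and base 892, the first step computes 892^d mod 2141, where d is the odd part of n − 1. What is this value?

n − 1 = 2140 = 2^2 · 535, so s = 2 and d = 535.
Repeated squaring mod 2141: 892^1 ≡ 892, 892^2 ≡ 1353, 892^4 ≡ 54, 892^8 ≡ 775, 892^16 ≡ 1145, 892^32 ≡ 733, 892^64 ≡ 2039, 892^128 ≡ 1840, 892^256 ≡ 679, 892^512 ≡ 726.
535 = 512 + 16 + 4 + 2 + 1, so 892^535 ≡ 726·1145·54·1353·892 ≡ 1722 (mod 2141).

1722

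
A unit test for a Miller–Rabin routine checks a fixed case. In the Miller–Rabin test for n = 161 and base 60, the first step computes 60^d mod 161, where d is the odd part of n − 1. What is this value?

n − 1 = 160 = 2^5 · 5, so s = 5 and d = 5.
Repeated squaring mod 161: 60^1 ≡ 60, 60^2 ≡ 58, 60^4 ≡ 144.
5 = 4 + 1, so 60^5 ≡ 144·60 ≡ 107 (mod 161).

107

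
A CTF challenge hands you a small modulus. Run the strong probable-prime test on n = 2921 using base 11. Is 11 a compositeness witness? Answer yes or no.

yes

n − 1 = 2920 = 2^3 · 365, so s = 3 and d = 365.
By repeated squaring, 11^365 ≡ 2018 (mod 2921).
x_0 = 11^365 mod 2921 = 2018.
x_0 is neither 1 nor 2920, so continue squaring.
x_1 = 2018^2 mod 2921 = 450.
x_2 = 450^2 mod 2921 = 951.
Reached i = s−1 = 2 without hitting −1: 11 is a Miller–Rabin witness and 2921 is composite.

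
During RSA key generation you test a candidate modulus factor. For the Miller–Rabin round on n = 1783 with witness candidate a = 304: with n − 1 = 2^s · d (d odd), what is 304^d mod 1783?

n − 1 = 1782 = 2^1 · 891, so s = 1 and d = 891.
Repeated squaring mod 1783: 304^1 ≡ 304, 304^2 ≡ 1483, 304^4 ≡ 850, 304^8 ≡ 385, 304^16 ≡ 236, 304^32 ≡ 423, 304^64 ≡ 629, 304^128 ≡ 1598, 304^256 ≡ 348, 304^512 ≡ 1643.
891 = 512 + 256 + 64 + 32 + 16 + 8 + 2 + 1, so 304^891 ≡ 1643·348·629·423·236·385·1483·304 ≡ 1782 (mod 1783).

1782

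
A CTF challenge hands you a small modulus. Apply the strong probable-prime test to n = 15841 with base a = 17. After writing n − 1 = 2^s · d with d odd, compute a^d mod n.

10198

n − 1 = 15840 = 2^5 · 495, so s = 5 and d = 495.
17^495 mod 15841 = 10198.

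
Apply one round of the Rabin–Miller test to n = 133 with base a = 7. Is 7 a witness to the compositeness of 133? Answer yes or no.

yes

n − 1 = 132 = 2^2 · 33, so s = 2 and d = 33.
x_0 = 7^33 mod 133 = 77.
x_0 is neither 1 nor 132, so continue squaring.
x_1 = 77^2 mod 133 = 77.
Reached i = s−1 = 1 without hitting −1: 7 is a Miller–Rabin witness and 133 is composite.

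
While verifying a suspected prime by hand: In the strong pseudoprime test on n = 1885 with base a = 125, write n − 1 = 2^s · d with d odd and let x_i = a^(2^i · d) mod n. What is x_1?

n − 1 = 1884 = 2^2 · 471, so s = 2 and d = 471.
x_0 = 125^471 mod 1885 = 1630.
x_1 = 1630^2 mod 1885 = 935.

935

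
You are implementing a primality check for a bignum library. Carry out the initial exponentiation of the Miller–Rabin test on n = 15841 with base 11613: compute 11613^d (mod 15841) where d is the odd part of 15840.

n − 1 = 15840 = 2^5 · 495, so s = 5 and d = 495.
11613^495 mod 15841 = 3969.

3969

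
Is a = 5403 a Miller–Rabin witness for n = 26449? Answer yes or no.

n − 1 = 26448 = 2^4 · 1653, so s = 4 and d = 1653.
x_0 = 5403^1653 mod 26449 = 5010.
x_0 is neither 1 nor 26448, so continue squaring.
x_1 = 5010^2 mod 26449 = 26448.
x_1 ≡ −1, so 5403 is not a witness.

no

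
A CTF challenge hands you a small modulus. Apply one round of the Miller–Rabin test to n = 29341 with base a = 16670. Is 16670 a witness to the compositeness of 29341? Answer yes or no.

yes

n − 1 = 29340 = 2^2 · 7335, so s = 2 and d = 7335.
x_0 = 16670^7335 mod 29341 = 1819.
x_0 is neither 1 nor 29340, so continue squaring.
x_1 = 1819^2 mod 29341 = 22569.
Reached i = s−1 = 1 without hitting −1: 16670 is a Miller–Rabin witness and 29341 is composite.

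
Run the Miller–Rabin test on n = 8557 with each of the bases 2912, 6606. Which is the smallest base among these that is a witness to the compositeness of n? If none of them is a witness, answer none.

n − 1 = 8556 = 2^2 · 2139, so s = 2 and d = 2139.
Base 2912: x_0 = 2912^2139 mod 8557 = 6724. x_0 is neither 1 nor 8556, so continue squaring. x_1 = 6724^2 mod 8557 = 5545. Reached i = s−1 = 1 without hitting −1: 2912 is a Miller–Rabin witness and 8557 is composite.
Base 6606: x_0 = 6606^2139 mod 8557 = 7048. x_0 is neither 1 nor 8556, so continue squaring. x_1 = 7048^2 mod 8557 = 919. Reached i = s−1 = 1 without hitting −1: 6606 is a Miller–Rabin witness and 8557 is composite.
The smallest witness among the given bases is 2912.

2912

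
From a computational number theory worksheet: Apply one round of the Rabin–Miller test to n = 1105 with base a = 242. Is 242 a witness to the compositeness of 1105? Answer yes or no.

n − 1 = 1104 = 2^4 · 69, so s = 4 and d = 69.
x_0 = 242^69 mod 1105 = 242.
x_0 is neither 1 nor 1104, so continue squaring.
x_1 = 242^2 mod 1105 = 1104.
x_1 ≡ −1, so 242 is not a witness.

no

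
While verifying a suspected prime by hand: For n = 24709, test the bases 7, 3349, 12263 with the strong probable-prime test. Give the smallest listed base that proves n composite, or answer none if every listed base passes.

none

n − 1 = 24708 = 2^2 · 6177, so s = 2 and d = 6177.
Base 7: x_0 = 7^6177 mod 24709 = 13672. x_0 is neither 1 nor 24708, so continue squaring. x_1 = 13672^2 mod 24709 = 24708. x_1 ≡ −1, so 7 is not a witness.
Base 3349: x_0 = 3349^6177 mod 24709 = 13672. x_0 is neither 1 nor 24708, so continue squaring. x_1 = 13672^2 mod 24709 = 24708. x_1 ≡ −1, so 3349 is not a witness.
Base 12263: x_0 = 12263^6177 mod 24709 = 11037. x_0 is neither 1 nor 24708, so continue squaring. x_1 = 11037^2 mod 24709 = 24708. x_1 ≡ −1, so 12263 is not a witness.
No listed base is a witness for 24709.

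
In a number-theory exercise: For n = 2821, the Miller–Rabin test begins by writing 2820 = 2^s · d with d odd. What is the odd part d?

Halving: 2820 → 1410 → 705; 705 is odd.
So 2820 = 2^2 · 705.

705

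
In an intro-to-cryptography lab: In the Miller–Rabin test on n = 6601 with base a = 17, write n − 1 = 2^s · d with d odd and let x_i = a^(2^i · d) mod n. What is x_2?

4509

n − 1 = 6600 = 2^3 · 825, so s = 3 and d = 825.
Repeated squaring mod 6601: 17^1 ≡ 17, 17^2 ≡ 289, 17^4 ≡ 4309, 17^8 ≡ 5469, 17^16 ≡ 830, 17^32 ≡ 2396, 17^64 ≡ 4547, 17^128 ≡ 877, 17^256 ≡ 3413, 17^512 ≡ 4405.
825 = 512 + 256 + 32 + 16 + 8 + 1, so 17^825 ≡ 4405·3413·2396·830·5469·17 ≡ 5795 (mod 6601).
x_0 = 5795.
x_1 = 5795^2 mod 6601 = 2738.
x_2 = 2738^2 mod 6601 = 4509.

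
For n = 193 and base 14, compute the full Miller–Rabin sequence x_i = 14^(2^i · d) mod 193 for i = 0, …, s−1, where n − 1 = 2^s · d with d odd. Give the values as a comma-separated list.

42, 27, 150, 112, 192, 1

n − 1 = 192 = 2^6 · 3, so s = 6 and d = 3.
x_0 = 14^3 mod 193 = 42.
x_1 = 42^2 mod 193 = 27.
x_2 = 27^2 mod 193 = 150.
x_3 = 150^2 mod 193 = 112.
x_4 = 112^2 mod 193 = 192.
x_5 = 192^2 mod 193 = 1.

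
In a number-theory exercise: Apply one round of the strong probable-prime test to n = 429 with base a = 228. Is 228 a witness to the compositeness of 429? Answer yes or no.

n − 1 = 428 = 2^2 · 107, so s = 2 and d = 107.
x_0 = 228^107 mod 429 = 288.
x_0 is neither 1 nor 428, so continue squaring.
x_1 = 288^2 mod 429 = 147.
Reached i = s−1 = 1 without hitting −1: 228 is a Miller–Rabin witness and 429 is composite.

yes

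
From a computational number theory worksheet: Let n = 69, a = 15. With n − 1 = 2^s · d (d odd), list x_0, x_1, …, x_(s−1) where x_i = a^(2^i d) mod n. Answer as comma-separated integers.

n − 1 = 68 = 2^2 · 17, so s = 2 and d = 17.
x_0 = 15^17 mod 69 = 33.
x_1 = 33^2 mod 69 = 54.

33, 54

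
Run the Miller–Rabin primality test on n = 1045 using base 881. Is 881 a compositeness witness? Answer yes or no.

n − 1 = 1044 = 2^2 · 261, so s = 2 and d = 261.
x_0 = 881^261 mod 1045 = 1.
x_0 = 1, so 881 is not a witness.

no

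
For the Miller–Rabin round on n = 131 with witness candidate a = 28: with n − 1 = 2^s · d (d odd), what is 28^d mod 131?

1

n − 1 = 130 = 2^1 · 65, so s = 1 and d = 65.
Repeated squaring mod 131: 28^1 ≡ 28, 28^2 ≡ 129, 28^4 ≡ 4, 28^8 ≡ 16, 28^16 ≡ 125, 28^32 ≡ 36, 28^64 ≡ 117.
65 = 64 + 1, so 28^65 ≡ 117·28 ≡ 1 (mod 131).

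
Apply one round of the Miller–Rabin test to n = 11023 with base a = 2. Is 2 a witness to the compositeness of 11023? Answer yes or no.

n − 1 = 11022 = 2^1 · 5511, so s = 1 and d = 5511.
Repeated squaring mod 11023: 2^1 ≡ 2, 2^2 ≡ 4, 2^4 ≡ 16, 2^8 ≡ 256, 2^16 ≡ 10421, 2^32 ≡ 9668, 2^64 ≡ 6207, 2^128 ≡ 1464, 2^256 ≡ 4834, 2^512 ≡ 9819, 2^1024 ≡ 5603, 2^2048 ≡ 105, 2^4096 ≡ 2.
5511 = 4096 + 1024 + 256 + 128 + 4 + 2 + 1, so 2^5511 ≡ 2·5603·4834·1464·16·4·2 ≡ 2782 (mod 11023).
x_0 = 2^5511 mod 11023 = 2782.
x_0 ∉ {1, 11022} and s = 1, so 2 is a Miller–Rabin witness and 11023 is composite.

yes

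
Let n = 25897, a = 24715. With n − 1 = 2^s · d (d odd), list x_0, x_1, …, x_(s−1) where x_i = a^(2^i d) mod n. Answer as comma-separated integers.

n − 1 = 25896 = 2^3 · 3237, so s = 3 and d = 3237.
x_0 = 24715^3237 mod 25897 = 22789.
x_1 = 22789^2 mod 25897 = 83.
x_2 = 83^2 mod 25897 = 6889.

22789, 83, 6889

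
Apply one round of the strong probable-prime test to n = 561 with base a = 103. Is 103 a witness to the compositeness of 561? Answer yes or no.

no

n − 1 = 560 = 2^4 · 35, so s = 4 and d = 35.
x_0 = 103^35 mod 561 = 1.
x_0 = 1, so 103 is not a witness.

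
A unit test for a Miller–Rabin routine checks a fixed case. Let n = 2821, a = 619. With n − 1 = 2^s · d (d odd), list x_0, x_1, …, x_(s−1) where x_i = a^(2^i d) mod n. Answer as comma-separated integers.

n − 1 = 2820 = 2^2 · 705, so s = 2 and d = 705.
x_0 = 619^705 mod 2821 = 216.
x_1 = 216^2 mod 2821 = 1520.

216, 1520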